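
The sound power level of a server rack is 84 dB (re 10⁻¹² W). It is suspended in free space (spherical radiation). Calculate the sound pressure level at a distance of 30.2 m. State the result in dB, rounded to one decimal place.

Free-field spherical radiation: L_p = L_w − 10·log₁₀(4π·r²), r = 30.2 m.
4π·r² = 1.146e+04 m², 10·log₁₀ of that is 40.592 dB.
L_p = 84 − 40.592 = 43.41 dB.

43.4 dB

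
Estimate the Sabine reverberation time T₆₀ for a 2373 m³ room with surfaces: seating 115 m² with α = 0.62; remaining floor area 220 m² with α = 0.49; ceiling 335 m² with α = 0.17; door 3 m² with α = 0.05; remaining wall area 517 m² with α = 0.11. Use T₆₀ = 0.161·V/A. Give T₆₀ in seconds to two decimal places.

1.30 s

A = Σ Sᵢαᵢ = 115·0.62 + 220·0.49 + 335·0.17 + 3·0.05 + 517·0.11 = 293.07 m².
T₆₀ = 0.161 × 2373 / 293.07 = 1.304 s.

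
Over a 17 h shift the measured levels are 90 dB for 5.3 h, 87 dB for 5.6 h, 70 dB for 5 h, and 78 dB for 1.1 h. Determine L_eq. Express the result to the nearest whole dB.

L_eq = 10·log₁₀[(1/T)·Σ tᵢ·10^(Lᵢ/10)] with T = 17 h.
Σ tᵢ·10^(Lᵢ/10) = 5.3·10^(90/10) + 5.6·10^(87/10) + 5·10^(70/10) + 1.1·10^(78/10) = 8.226e+09.
L_eq = 10·log₁₀(8.226e+09/17) = 86.85 dB.

87 dB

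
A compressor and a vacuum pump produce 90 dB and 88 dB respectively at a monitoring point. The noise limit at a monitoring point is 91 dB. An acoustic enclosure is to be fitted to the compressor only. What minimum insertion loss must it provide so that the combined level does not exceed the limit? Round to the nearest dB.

2 dB

The untreated sources together contribute 10^(88/10) = 6.310e+08, i.e. 88.00 dB.
To meet 91 dB overall, the treated compressor may contribute at most 10^(91/10) − 6.310e+08 = 6.280e+08, i.e. 87.98 dB.
Required insertion loss = 90 − 87.98 = 2.02 dB.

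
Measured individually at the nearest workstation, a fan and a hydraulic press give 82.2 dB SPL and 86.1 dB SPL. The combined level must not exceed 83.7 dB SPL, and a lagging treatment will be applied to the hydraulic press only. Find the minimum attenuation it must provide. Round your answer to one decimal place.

Everything except the hydraulic press sums to 10^(82.2/10) = 1.660e+08 in linear terms, 82.20 dB SPL.
To meet 83.7 dB SPL overall, the treated hydraulic press may contribute at most 10^(83.7/10) − 1.660e+08 = 6.846e+07, i.e. 78.35 dB SPL.
So the hydraulic press must be reduced from 86.1 to 78.35 dB SPL: IL = 7.75 dB.

7.7 dB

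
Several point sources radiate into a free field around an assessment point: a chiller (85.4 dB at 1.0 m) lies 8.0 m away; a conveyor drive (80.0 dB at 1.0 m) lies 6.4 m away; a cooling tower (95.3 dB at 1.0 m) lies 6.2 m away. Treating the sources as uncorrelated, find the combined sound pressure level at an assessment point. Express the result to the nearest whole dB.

80 dB

Apply inverse-square spreading to bring every level to the receiver, then sum 10^(L/10).
chiller: 85.4 − 20·log₁₀(8.0/1.0) = 85.4 − 18.06 = 67.34 dB.
conveyor drive: 80.0 − 20·log₁₀(6.4/1.0) = 80.0 − 16.12 = 63.88 dB.
cooling tower: 95.3 − 20·log₁₀(6.2/1.0) = 95.3 − 15.85 = 79.45 dB.
Σ 10^(L/10) = 9.601e+07 → L_total = 10·log₁₀(9.601e+07) = 79.82 dB.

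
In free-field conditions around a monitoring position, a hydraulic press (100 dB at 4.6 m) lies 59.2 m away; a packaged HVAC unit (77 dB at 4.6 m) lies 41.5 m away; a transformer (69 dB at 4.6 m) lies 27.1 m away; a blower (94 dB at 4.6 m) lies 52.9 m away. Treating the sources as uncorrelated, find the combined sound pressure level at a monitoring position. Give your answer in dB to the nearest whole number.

79 dB

First find each source's level at the receiver (point-source: −20·log₁₀(r/r_ref)), then combine on an intensity basis.
hydraulic press: 100 − 20·log₁₀(59.2/4.6) = 100 − 22.19 = 77.81 dB.
packaged HVAC unit: 77 − 20·log₁₀(41.5/4.6) = 77 − 19.11 = 57.89 dB.
transformer: 69 − 20·log₁₀(27.1/4.6) = 69 − 15.40 = 53.60 dB.
blower: 94 − 20·log₁₀(52.9/4.6) = 94 − 21.21 = 72.79 dB.
Σ 10^(L/10) = 8.022e+07 → L_total = 10·log₁₀(8.022e+07) = 79.04 dB.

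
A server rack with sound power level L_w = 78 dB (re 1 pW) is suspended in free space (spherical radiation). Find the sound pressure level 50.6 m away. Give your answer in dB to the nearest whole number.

33 dB

L_p = L_w − 10·log₁₀(4π·r²) with r = 50.6 m.
4π·r² = 3.217e+04 m², 10·log₁₀ of that is 45.075 dB.
L_p = 78 − 45.075 = 32.92 dB.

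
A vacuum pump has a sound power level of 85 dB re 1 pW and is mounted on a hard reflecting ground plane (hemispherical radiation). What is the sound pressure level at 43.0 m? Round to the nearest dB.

Free-field hemispherical radiation: L_p = L_w − 10·log₁₀(2π·r²), r = 43.0 m.
2π·r² = 1.162e+04 m², 10·log₁₀ of that is 40.651 dB.
L_p = 85 − 40.651 = 44.35 dB.

44 dB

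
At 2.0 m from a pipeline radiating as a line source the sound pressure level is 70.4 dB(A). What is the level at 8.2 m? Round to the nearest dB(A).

Line-source attenuation: ΔL = 10·log₁₀(r₂/r₁) = 10·log₁₀(8.2/2.0) = 6.128 dB.
L₂ = 70.4 − 10·log₁₀(8.2/2.0) = 70.4 − 6.128 = 64.27 dB(A).

64 dB(A)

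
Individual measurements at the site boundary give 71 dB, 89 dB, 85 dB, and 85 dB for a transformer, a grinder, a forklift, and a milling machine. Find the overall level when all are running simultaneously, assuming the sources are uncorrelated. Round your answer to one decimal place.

91.6 dB

For uncorrelated sources the intensities add, so convert each level to linear form, sum, and take 10·log₁₀ of the total.
Σ 10^(L/10) = 10^(71/10) + 10^(89/10) + 10^(85/10) + 10^(85/10) = 1.439e+09.
L_total = 10·log₁₀(1.439e+09) = 91.58 dB.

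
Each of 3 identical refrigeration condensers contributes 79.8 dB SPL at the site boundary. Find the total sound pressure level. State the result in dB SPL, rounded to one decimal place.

84.6 dB SPL

N identical incoherent sources raise the level by 10·log₁₀ N.
L_total = 79.8 + 10·log₁₀(3) = 79.8 + 4.771 = 84.57 dB SPL.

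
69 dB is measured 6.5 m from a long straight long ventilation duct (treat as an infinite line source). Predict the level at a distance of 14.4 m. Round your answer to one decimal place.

65.5 dB

Cylindrical spreading from a line source gives a 10·log₁₀(r₂/r₁) drop.
L₂ = 69 − 10·log₁₀(14.4/6.5) = 69 − 3.454 = 65.55 dB.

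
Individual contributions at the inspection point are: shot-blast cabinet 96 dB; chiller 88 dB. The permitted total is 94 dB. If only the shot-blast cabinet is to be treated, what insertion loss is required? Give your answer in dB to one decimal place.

3.3 dB

Fixed contribution from the other source: Σ 10^(L/10) = 10^(88/10) = 6.310e+08 (88.00 dB).
To meet 94 dB overall, the treated shot-blast cabinet may contribute at most 10^(94/10) − 6.310e+08 = 1.881e+09, i.e. 92.74 dB.
So the shot-blast cabinet must be reduced from 96 to 92.74 dB: IL = 3.26 dB.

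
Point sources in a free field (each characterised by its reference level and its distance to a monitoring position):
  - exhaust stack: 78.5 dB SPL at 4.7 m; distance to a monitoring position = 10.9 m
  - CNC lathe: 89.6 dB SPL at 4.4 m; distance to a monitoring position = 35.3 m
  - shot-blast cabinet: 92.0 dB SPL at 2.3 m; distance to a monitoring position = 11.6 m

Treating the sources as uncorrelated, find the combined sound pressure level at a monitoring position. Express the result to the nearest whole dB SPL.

Apply inverse-square spreading to bring every level to the receiver, then sum 10^(L/10).
exhaust stack: 78.5 − 20·log₁₀(10.9/4.7) = 78.5 − 7.31 = 71.19 dB SPL.
CNC lathe: 89.6 − 20·log₁₀(35.3/4.4) = 89.6 − 18.09 = 71.51 dB SPL.
shot-blast cabinet: 92.0 − 20·log₁₀(11.6/2.3) = 92.0 − 14.05 = 77.95 dB SPL.
Σ 10^(L/10) = 8.964e+07 → L_total = 10·log₁₀(8.964e+07) = 79.52 dB SPL.

80 dB SPL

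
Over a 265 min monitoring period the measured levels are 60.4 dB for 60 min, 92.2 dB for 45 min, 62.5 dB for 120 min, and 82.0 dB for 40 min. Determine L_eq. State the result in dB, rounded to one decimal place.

L_eq = 10·log₁₀[(1/T)·Σ tᵢ·10^(Lᵢ/10)] with T = 265 min.
Σ tᵢ·10^(Lᵢ/10) = 60·10^(60.4/10) + 45·10^(92.2/10) + 120·10^(62.5/10) + 40·10^(82.0/10) = 8.130e+10.
L_eq = 10·log₁₀(8.130e+10/265) = 84.87 dB.

84.9 dB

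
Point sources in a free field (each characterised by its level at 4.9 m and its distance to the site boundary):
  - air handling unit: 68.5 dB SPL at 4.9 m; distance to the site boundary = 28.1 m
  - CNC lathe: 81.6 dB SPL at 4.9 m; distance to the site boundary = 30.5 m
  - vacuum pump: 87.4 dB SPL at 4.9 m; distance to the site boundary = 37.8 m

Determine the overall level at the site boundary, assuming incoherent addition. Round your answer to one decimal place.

71.2 dB SPL

Apply inverse-square spreading to bring every level to the receiver, then sum 10^(L/10).
air handling unit: 68.5 − 20·log₁₀(28.1/4.9) = 68.5 − 15.17 = 53.33 dB SPL.
CNC lathe: 81.6 − 20·log₁₀(30.5/4.9) = 81.6 − 15.88 = 65.72 dB SPL.
vacuum pump: 87.4 − 20·log₁₀(37.8/4.9) = 87.4 − 17.75 = 69.65 dB SPL.
Σ 10^(L/10) = 1.318e+07 → L_total = 10·log₁₀(1.318e+07) = 71.20 dB SPL.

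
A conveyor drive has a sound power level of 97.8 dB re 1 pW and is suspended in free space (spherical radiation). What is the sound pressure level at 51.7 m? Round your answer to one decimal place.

The power spreads over a sphere of area 4π·r², so L_p = L_w − 10·log₁₀(4π·r²).
4π·r² = 3.359e+04 m², 10·log₁₀ of that is 45.262 dB.
L_p = 97.8 − 45.262 = 52.54 dB.

52.5 dB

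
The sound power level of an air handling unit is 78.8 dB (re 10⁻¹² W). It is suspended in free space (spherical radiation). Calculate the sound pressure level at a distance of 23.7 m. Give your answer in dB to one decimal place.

40.3 dB

L_p = L_w − 10·log₁₀(4π·r²) with r = 23.7 m.
4π·r² = 7058 m², 10·log₁₀ of that is 38.487 dB.
L_p = 78.8 − 38.487 = 40.31 dB.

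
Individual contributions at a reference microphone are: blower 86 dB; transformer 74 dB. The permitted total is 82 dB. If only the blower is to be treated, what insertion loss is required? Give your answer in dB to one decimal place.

4.7 dB

Fixed contribution from the other source: Σ 10^(L/10) = 10^(74/10) = 2.512e+07 (74.00 dB).
To meet 82 dB overall, the treated blower may contribute at most 10^(82/10) − 2.512e+07 = 1.334e+08, i.e. 81.25 dB.
So the blower must be reduced from 86 to 81.25 dB: IL = 4.75 dB.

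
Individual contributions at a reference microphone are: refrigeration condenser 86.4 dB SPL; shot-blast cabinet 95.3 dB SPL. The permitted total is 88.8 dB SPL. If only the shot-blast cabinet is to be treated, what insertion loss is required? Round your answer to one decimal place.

Fixed contribution from the other source: Σ 10^(L/10) = 10^(86.4/10) = 4.365e+08 (86.40 dB SPL).
The limit corresponds to 10^(88.8/10) = 7.586e+08; subtracting the fixed part leaves 3.221e+08 for the shot-blast cabinet, i.e. 85.08 dB SPL.
Required insertion loss = 95.3 − 85.08 = 10.22 dB.

10.2 dB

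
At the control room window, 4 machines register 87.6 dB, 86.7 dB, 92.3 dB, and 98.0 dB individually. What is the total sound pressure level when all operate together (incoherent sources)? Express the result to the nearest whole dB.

For uncorrelated sources the intensities add, so convert each level to linear form, sum, and take 10·log₁₀ of the total.
Σ 10^(L/10) = 10^(87.6/10) + 10^(86.7/10) + 10^(92.3/10) + 10^(98.0/10) = 9.051e+09.
L_total = 10·log₁₀(9.051e+09) = 99.57 dB.

100 dB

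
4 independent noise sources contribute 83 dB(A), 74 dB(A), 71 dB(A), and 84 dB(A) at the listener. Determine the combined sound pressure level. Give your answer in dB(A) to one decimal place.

86.9 dB(A)

Incoherent sources combine by intensity addition: L_total = 10·log₁₀(Σ 10^(L_i/10)).
Σ 10^(L/10) = 10^(83/10) + 10^(74/10) + 10^(71/10) + 10^(84/10) = 4.884e+08.
L_total = 10·log₁₀(4.884e+08) = 86.89 dB(A).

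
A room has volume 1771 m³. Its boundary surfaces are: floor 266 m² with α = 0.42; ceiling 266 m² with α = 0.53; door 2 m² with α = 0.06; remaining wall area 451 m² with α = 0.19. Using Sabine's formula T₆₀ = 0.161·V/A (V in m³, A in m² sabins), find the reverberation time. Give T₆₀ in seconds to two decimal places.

Total absorption A = 266·0.42 + 266·0.53 + 2·0.06 + 451·0.19 = 338.51 m² sabins.
T₆₀ = 0.161·V/A = 0.161·1771/338.51 = 0.842 s.

0.84 s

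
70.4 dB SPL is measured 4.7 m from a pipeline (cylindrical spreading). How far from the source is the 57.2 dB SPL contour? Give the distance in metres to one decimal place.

98.2 m

Line-source spreading drops the level by 10·log₁₀(r₂/r₁); inverting, r₂/r₁ = 10^(ΔL/10).
r₂ = 4.7·10^((70.4−57.2)/10) = 4.7·10^(13.2/10) = 98.20 m.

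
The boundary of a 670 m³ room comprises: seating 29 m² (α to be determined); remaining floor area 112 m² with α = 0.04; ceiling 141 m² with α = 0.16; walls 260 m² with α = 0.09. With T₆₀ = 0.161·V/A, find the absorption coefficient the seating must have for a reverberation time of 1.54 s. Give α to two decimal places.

0.68

Required total absorption A = 0.161·670/1.54 = 70.05 m².
Absorption from the other surfaces = 112·0.04 + 141·0.16 + 260·0.09 = 50.44 m², so the seating must supply 19.61 m² over 29 m².
α = 19.61/29 = 0.676.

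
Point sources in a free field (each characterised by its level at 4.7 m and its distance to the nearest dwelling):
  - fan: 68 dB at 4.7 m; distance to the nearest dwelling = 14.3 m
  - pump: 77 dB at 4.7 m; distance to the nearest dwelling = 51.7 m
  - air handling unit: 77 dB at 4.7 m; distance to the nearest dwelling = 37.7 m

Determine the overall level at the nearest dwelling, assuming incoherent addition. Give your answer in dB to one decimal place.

Propagate each source to the receiver with L = L_ref − 20·log₁₀(r/r_ref), then add intensities.
fan: 68 − 20·log₁₀(14.3/4.7) = 68 − 9.66 = 58.34 dB.
pump: 77 − 20·log₁₀(51.7/4.7) = 77 − 20.83 = 56.17 dB.
air handling unit: 77 − 20·log₁₀(37.7/4.7) = 77 − 18.08 = 58.92 dB.
Σ 10^(L/10) = 1.875e+06 → L_total = 10·log₁₀(1.875e+06) = 62.73 dB.

62.7 dB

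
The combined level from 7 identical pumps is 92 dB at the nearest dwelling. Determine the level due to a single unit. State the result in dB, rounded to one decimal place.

7 equal contributions raise the level by 10·log₁₀ 7 = 8.451 dB, so each unit alone gives 92 − 8.451.

83.5 dB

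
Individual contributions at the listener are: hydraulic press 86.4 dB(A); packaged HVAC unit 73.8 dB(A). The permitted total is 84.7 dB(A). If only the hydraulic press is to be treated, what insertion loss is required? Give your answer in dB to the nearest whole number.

2 dB

The untreated sources together contribute 10^(73.8/10) = 2.399e+07, i.e. 73.80 dB(A).
To meet 84.7 dB(A) overall, the treated hydraulic press may contribute at most 10^(84.7/10) − 2.399e+07 = 2.711e+08, i.e. 84.33 dB(A).
Required insertion loss = 86.4 − 84.33 = 2.07 dB.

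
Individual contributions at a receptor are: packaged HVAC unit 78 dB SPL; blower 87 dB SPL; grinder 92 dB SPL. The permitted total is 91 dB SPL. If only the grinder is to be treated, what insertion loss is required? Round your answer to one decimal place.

Everything except the grinder sums to 10^(78/10) + 10^(87/10) = 5.643e+08 in linear terms, 87.51 dB SPL.
The limit corresponds to 10^(91/10) = 1.259e+09; subtracting the fixed part leaves 6.946e+08 for the grinder, i.e. 88.42 dB SPL.
Required insertion loss = 92 − 88.42 = 3.58 dB.

3.6 dB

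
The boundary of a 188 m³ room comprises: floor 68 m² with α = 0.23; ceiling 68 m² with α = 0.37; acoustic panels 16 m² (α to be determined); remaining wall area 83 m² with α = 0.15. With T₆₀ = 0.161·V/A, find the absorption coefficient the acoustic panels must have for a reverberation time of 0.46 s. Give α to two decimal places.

0.78

A = 0.161·V/T₆₀ = 0.161·188/0.46 = 65.80 m² sabins.
Absorption from the other surfaces = 68·0.23 + 68·0.37 + 83·0.15 = 53.25 m², so the acoustic panels must supply 12.55 m² over 16 m².
α = 12.55/16 = 0.784.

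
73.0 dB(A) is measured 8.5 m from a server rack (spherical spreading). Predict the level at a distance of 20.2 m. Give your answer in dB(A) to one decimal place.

For a point source, L₂ = L₁ − 20·log₁₀(r₂/r₁).
L₂ = 73.0 − 20·log₁₀(20.2/8.5) = 73.0 − 7.519 = 65.48 dB(A).

65.5 dB(A)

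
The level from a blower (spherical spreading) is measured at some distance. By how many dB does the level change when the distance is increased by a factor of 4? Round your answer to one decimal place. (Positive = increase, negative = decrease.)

Point-source spreading: ΔL = −20·log₁₀(r₂/r₁).
ΔL = −20·log₁₀(4) = -12.04 dB.

-12.0 dB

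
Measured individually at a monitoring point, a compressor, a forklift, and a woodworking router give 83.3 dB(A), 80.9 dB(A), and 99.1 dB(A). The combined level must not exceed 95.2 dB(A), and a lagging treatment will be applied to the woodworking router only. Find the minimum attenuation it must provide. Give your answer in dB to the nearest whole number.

4 dB

Everything except the woodworking router sums to 10^(83.3/10) + 10^(80.9/10) = 3.368e+08 in linear terms, 85.27 dB(A).
The limit corresponds to 10^(95.2/10) = 3.311e+09; subtracting the fixed part leaves 2.974e+09 for the woodworking router, i.e. 94.73 dB(A).
So the woodworking router must be reduced from 99.1 to 94.73 dB(A): IL = 4.37 dB.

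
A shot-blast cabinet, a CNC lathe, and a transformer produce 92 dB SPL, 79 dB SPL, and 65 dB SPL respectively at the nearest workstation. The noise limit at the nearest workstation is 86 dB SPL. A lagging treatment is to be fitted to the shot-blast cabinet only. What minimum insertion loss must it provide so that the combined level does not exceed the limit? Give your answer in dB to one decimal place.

Fixed contribution from the other sources: Σ 10^(L/10) = 10^(79/10) + 10^(65/10) = 8.260e+07 (79.17 dB SPL).
To meet 86 dB SPL overall, the treated shot-blast cabinet may contribute at most 10^(86/10) − 8.260e+07 = 3.155e+08, i.e. 84.99 dB SPL.
So the shot-blast cabinet must be reduced from 92 to 84.99 dB SPL: IL = 7.01 dB.

7.0 dB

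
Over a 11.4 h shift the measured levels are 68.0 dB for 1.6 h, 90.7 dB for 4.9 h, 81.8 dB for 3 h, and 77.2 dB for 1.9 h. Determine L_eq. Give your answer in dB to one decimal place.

The energy average is taken in the linear domain: L_eq = 10·log₁₀[(Σ tᵢ·10^(Lᵢ/10))/T], T = 11.4 h.
Σ tᵢ·10^(Lᵢ/10) = 1.6·10^(68.0/10) + 4.9·10^(90.7/10) + 3·10^(81.8/10) + 1.9·10^(77.2/10) = 6.321e+09.
L_eq = 10·log₁₀(6.321e+09/11.4) = 87.44 dB.

87.4 dB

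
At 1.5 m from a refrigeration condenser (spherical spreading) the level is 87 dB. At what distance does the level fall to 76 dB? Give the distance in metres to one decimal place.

For a point source L₁ − L₂ = 20·log₁₀(r₂/r₁), so r₂ = r₁·10^((L₁−L₂)/20).
r₂ = 1.5·10^((87−76)/20) = 1.5·10^(11.0/20) = 5.32 m.

5.3 m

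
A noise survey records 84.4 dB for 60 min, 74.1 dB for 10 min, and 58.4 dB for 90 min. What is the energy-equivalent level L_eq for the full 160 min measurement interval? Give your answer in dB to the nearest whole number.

80 dB

Weight each interval's intensity by its duration and average over T = 160 min:
Σ tᵢ·10^(Lᵢ/10) = 60·10^(84.4/10) + 10·10^(74.1/10) + 90·10^(58.4/10) = 1.684e+10.
L_eq = 10·log₁₀(1.684e+10/160) = 80.22 dB.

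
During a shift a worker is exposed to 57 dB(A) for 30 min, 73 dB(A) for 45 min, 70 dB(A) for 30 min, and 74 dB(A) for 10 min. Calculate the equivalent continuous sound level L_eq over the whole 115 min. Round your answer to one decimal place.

71.0 dB(A)

The energy average is taken in the linear domain: L_eq = 10·log₁₀[(Σ tᵢ·10^(Lᵢ/10))/T], T = 115 min.
Σ tᵢ·10^(Lᵢ/10) = 30·10^(57/10) + 45·10^(73/10) + 30·10^(70/10) + 10·10^(74/10) = 1.464e+09.
L_eq = 10·log₁₀(1.464e+09/115) = 71.05 dB(A).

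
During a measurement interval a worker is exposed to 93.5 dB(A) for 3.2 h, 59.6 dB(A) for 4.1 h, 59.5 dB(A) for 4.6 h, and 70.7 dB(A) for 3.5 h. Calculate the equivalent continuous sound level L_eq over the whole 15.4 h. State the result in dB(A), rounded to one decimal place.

L_eq = 10·log₁₀[(1/T)·Σ tᵢ·10^(Lᵢ/10)] with T = 15.4 h.
Σ tᵢ·10^(Lᵢ/10) = 3.2·10^(93.5/10) + 4.1·10^(59.6/10) + 4.6·10^(59.5/10) + 3.5·10^(70.7/10) = 7.213e+09.
L_eq = 10·log₁₀(7.213e+09/15.4) = 86.71 dB(A).

86.7 dB(A)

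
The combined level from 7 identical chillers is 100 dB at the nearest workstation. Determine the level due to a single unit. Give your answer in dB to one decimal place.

For N identical incoherent sources L_total = L₁ + 10·log₁₀ N, so L₁ = 100 − 10·log₁₀(7) = 100 − 8.451.

91.5 dB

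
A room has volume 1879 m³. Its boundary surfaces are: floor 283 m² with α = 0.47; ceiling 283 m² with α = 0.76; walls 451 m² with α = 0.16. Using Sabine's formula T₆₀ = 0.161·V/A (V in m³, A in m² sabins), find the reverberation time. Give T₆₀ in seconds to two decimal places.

Summing Sᵢαᵢ: 283·0.47 + 283·0.76 + 451·0.16 = 420.25 m².
T₆₀ = 0.161·V/A = 0.161·1879/420.25 = 0.720 s.

0.72 s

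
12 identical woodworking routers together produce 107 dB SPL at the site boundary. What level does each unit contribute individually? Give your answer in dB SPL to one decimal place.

For N identical incoherent sources L_total = L₁ + 10·log₁₀ N, so L₁ = 107 − 10·log₁₀(12) = 107 − 10.792.

96.2 dB SPL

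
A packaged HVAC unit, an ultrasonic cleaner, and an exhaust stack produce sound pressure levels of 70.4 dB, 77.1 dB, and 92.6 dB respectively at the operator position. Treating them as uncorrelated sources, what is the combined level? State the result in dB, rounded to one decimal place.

92.7 dB

For uncorrelated sources the intensities add, so convert each level to linear form, sum, and take 10·log₁₀ of the total.
Σ 10^(L/10) = 10^(70.4/10) + 10^(77.1/10) + 10^(92.6/10) = 1.882e+09.
L_total = 10·log₁₀(1.882e+09) = 92.75 dB.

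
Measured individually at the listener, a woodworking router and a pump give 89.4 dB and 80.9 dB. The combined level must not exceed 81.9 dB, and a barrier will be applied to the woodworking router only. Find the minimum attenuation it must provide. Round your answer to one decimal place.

14.4 dB

Fixed contribution from the other source: Σ 10^(L/10) = 10^(80.9/10) = 1.230e+08 (80.90 dB).
The limit corresponds to 10^(81.9/10) = 1.549e+08; subtracting the fixed part leaves 3.185e+07 for the woodworking router, i.e. 75.03 dB.
Required insertion loss = 89.4 − 75.03 = 14.37 dB.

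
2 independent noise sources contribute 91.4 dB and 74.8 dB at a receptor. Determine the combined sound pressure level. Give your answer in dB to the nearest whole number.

91 dB

Incoherent sources combine by intensity addition: L_total = 10·log₁₀(Σ 10^(L_i/10)).
Σ 10^(L/10) = 10^(91.4/10) + 10^(74.8/10) = 1.411e+09.
L_total = 10·log₁₀(1.411e+09) = 91.49 dB.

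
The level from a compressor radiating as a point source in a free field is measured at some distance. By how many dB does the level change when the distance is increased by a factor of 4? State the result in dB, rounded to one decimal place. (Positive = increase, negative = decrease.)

Point-source spreading: ΔL = −20·log₁₀(r₂/r₁).
ΔL = −20·log₁₀(4) = -12.04 dB.

-12.0 dB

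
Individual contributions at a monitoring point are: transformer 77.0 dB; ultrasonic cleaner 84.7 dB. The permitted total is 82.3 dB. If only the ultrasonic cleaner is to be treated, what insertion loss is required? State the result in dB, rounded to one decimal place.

Everything except the ultrasonic cleaner sums to 10^(77.0/10) = 5.012e+07 in linear terms, 77.00 dB.
To meet 82.3 dB overall, the treated ultrasonic cleaner may contribute at most 10^(82.3/10) − 5.012e+07 = 1.197e+08, i.e. 80.78 dB.
So the ultrasonic cleaner must be reduced from 84.7 to 80.78 dB: IL = 3.92 dB.

3.9 dB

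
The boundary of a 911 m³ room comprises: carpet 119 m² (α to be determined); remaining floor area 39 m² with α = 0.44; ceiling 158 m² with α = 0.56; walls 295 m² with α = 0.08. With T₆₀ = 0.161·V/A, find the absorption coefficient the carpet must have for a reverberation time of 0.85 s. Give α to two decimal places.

0.36

From T₆₀ = 0.161·V/A, the target T₆₀ = 0.85 s needs A = 0.161·911/0.85 = 172.55 m².
Absorption from the other surfaces = 39·0.44 + 158·0.56 + 295·0.08 = 129.24 m², so the carpet must supply 43.31 m² over 119 m².
α = 43.31/119 = 0.364.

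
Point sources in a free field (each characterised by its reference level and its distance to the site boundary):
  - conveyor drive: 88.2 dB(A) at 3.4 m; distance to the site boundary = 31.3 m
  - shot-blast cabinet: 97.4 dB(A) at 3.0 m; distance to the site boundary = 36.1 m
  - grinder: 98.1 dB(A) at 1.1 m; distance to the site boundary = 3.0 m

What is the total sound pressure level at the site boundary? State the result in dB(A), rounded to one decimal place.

Propagate each source to the receiver with L = L_ref − 20·log₁₀(r/r_ref), then add intensities.
conveyor drive: 88.2 − 20·log₁₀(31.3/3.4) = 88.2 − 19.28 = 68.92 dB(A).
shot-blast cabinet: 97.4 − 20·log₁₀(36.1/3.0) = 97.4 − 21.61 = 75.79 dB(A).
grinder: 98.1 − 20·log₁₀(3.0/1.1) = 98.1 − 8.71 = 89.39 dB(A).
Σ 10^(L/10) = 9.138e+08 → L_total = 10·log₁₀(9.138e+08) = 89.61 dB(A).

89.6 dB(A)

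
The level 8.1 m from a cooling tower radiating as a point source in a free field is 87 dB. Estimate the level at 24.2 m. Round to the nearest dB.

77 dB

Point-source attenuation: ΔL = 20·log₁₀(r₂/r₁) = 20·log₁₀(24.2/8.1) = 9.507 dB.
L₂ = 87 − 20·log₁₀(24.2/8.1) = 87 − 9.507 = 77.49 dB.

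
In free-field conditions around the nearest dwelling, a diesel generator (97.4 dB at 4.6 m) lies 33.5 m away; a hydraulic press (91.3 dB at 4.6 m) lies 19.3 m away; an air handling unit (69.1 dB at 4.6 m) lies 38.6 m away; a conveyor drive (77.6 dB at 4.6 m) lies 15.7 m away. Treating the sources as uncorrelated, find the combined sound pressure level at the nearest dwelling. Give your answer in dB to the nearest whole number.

83 dB

Apply inverse-square spreading to bring every level to the receiver, then sum 10^(L/10).
diesel generator: 97.4 − 20·log₁₀(33.5/4.6) = 97.4 − 17.25 = 80.15 dB.
hydraulic press: 91.3 − 20·log₁₀(19.3/4.6) = 91.3 − 12.46 = 78.84 dB.
air handling unit: 69.1 − 20·log₁₀(38.6/4.6) = 69.1 − 18.48 = 50.62 dB.
conveyor drive: 77.6 − 20·log₁₀(15.7/4.6) = 77.6 − 10.66 = 66.94 dB.
Σ 10^(L/10) = 1.853e+08 → L_total = 10·log₁₀(1.853e+08) = 82.68 dB.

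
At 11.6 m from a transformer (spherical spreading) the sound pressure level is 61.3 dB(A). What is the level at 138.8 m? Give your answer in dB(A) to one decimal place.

39.7 dB(A)

Spherical spreading from a point source gives a 20·log₁₀(r₂/r₁) drop.
L₂ = 61.3 − 20·log₁₀(138.8/11.6) = 61.3 − 21.559 = 39.74 dB(A).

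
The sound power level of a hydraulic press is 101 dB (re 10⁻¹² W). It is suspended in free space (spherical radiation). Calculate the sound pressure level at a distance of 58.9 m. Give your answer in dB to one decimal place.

54.6 dB

Free-field spherical radiation: L_p = L_w − 10·log₁₀(4π·r²), r = 58.9 m.
4π·r² = 4.36e+04 m², 10·log₁₀ of that is 46.394 dB.
L_p = 101 − 46.394 = 54.61 dB.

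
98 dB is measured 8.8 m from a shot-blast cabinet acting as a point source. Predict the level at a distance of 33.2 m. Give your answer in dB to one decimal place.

86.5 dB

Spherical spreading from a point source gives a 20·log₁₀(r₂/r₁) drop.
L₂ = 98 − 20·log₁₀(33.2/8.8) = 98 − 11.533 = 86.47 dB.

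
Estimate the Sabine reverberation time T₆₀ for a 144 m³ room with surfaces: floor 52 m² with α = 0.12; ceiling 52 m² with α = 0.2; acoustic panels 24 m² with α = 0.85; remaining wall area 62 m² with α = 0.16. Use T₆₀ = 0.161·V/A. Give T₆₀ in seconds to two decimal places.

0.49 s

Summing Sᵢαᵢ: 52·0.12 + 52·0.2 + 24·0.85 + 62·0.16 = 46.96 m².
T₆₀ = 0.161 × 144 / 46.96 = 0.494 s.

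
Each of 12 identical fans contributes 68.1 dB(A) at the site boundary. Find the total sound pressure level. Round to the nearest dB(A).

N identical incoherent sources raise the level by 10·log₁₀ N.
L_total = 68.1 + 10·log₁₀(12) = 68.1 + 10.792 = 78.89 dB(A).

79 dB(A)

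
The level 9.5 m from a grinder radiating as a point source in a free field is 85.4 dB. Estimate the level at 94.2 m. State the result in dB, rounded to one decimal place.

For a point source, L₂ = L₁ − 20·log₁₀(r₂/r₁).
L₂ = 85.4 − 20·log₁₀(94.2/9.5) = 85.4 − 19.927 = 65.47 dB.

65.5 dB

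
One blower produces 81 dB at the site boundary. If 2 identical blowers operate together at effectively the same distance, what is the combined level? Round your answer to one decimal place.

84.0 dB

N identical incoherent sources raise the level by 10·log₁₀ N.
L_total = 81 + 10·log₁₀(2) = 81 + 3.010 = 84.01 dB.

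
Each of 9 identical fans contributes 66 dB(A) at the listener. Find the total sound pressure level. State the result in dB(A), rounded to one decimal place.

75.5 dB(A)

L_total = L₁ + 10·log₁₀ N for N identical incoherent sources.
L_total = 66 + 10·log₁₀(9) = 66 + 9.542 = 75.54 dB(A).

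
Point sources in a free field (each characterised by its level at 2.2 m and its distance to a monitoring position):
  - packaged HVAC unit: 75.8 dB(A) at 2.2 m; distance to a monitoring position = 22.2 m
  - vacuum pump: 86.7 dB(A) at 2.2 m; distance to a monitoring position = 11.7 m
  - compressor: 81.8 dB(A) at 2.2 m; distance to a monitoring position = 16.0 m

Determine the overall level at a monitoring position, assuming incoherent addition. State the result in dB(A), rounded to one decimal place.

Apply inverse-square spreading to bring every level to the receiver, then sum 10^(L/10).
packaged HVAC unit: 75.8 − 20·log₁₀(22.2/2.2) = 75.8 − 20.08 = 55.72 dB(A).
vacuum pump: 86.7 − 20·log₁₀(11.7/2.2) = 86.7 − 14.52 = 72.18 dB(A).
compressor: 81.8 − 20·log₁₀(16.0/2.2) = 81.8 − 17.23 = 64.57 dB(A).
Σ 10^(L/10) = 1.977e+07 → L_total = 10·log₁₀(1.977e+07) = 72.96 dB(A).

73.0 dB(A)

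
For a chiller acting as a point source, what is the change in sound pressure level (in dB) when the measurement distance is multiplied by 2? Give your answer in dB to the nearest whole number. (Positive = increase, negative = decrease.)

-6 dB

Point-source spreading: ΔL = −20·log₁₀(r₂/r₁).
ΔL = −20·log₁₀(2) = -6.02 dB.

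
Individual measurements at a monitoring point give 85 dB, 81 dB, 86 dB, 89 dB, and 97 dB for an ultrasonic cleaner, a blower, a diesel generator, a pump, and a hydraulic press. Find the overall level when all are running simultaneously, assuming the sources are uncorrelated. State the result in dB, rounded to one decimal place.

Incoherent sources combine by intensity addition: L_total = 10·log₁₀(Σ 10^(L_i/10)).
Σ 10^(L/10) = 10^(85/10) + 10^(81/10) + 10^(86/10) + 10^(89/10) + 10^(97/10) = 6.646e+09.
L_total = 10·log₁₀(6.646e+09) = 98.23 dB.

98.2 dB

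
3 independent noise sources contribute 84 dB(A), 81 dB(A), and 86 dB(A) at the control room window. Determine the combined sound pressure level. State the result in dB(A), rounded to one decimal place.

Incoherent sources combine by intensity addition: L_total = 10·log₁₀(Σ 10^(L_i/10)).
Σ 10^(L/10) = 10^(84/10) + 10^(81/10) + 10^(86/10) = 7.752e+08.
L_total = 10·log₁₀(7.752e+08) = 88.89 dB(A).

88.9 dB(A)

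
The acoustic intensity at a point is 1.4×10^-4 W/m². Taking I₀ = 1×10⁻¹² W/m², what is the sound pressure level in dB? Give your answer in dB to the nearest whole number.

81 dB

Dividing by I₀ shifts the exponent by 12: I/I₀ = 1.4×10^8.
L = 10·(0.1461 + 8) = 81.46 dB.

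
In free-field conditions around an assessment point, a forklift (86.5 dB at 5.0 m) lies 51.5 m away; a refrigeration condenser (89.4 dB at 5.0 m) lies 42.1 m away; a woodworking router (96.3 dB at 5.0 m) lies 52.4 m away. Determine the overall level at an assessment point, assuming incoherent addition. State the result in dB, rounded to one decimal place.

Apply inverse-square spreading to bring every level to the receiver, then sum 10^(L/10).
forklift: 86.5 − 20·log₁₀(51.5/5.0) = 86.5 − 20.26 = 66.24 dB.
refrigeration condenser: 89.4 − 20·log₁₀(42.1/5.0) = 89.4 − 18.51 = 70.89 dB.
woodworking router: 96.3 − 20·log₁₀(52.4/5.0) = 96.3 − 20.41 = 75.89 dB.
Σ 10^(L/10) = 5.534e+07 → L_total = 10·log₁₀(5.534e+07) = 77.43 dB.

77.4 dB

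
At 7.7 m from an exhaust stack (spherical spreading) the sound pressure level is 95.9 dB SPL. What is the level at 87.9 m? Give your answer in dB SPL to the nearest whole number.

Point-source attenuation: ΔL = 20·log₁₀(r₂/r₁) = 20·log₁₀(87.9/7.7) = 21.150 dB.
L₂ = 95.9 − 20·log₁₀(87.9/7.7) = 95.9 − 21.150 = 74.75 dB SPL.

75 dB SPL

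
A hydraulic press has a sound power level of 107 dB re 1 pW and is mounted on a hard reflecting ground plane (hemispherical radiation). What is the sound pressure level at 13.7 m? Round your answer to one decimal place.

76.3 dB

Free-field hemispherical radiation: L_p = L_w − 10·log₁₀(2π·r²), r = 13.7 m.
2π·r² = 1179 m², 10·log₁₀ of that is 30.716 dB.
L_p = 107 − 30.716 = 76.28 dB.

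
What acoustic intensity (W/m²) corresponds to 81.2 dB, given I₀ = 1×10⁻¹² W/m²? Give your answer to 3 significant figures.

I/I₀ = 10^(81.2/10) = 1.318e+08, so I = 1.318e+08 × 10⁻¹² W/m².

0.000132 W/m²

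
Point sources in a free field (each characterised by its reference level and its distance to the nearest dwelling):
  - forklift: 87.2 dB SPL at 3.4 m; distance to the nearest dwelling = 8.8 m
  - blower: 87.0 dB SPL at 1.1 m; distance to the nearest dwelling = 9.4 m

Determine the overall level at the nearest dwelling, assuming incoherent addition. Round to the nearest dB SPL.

79 dB SPL

First find each source's level at the receiver (point-source: −20·log₁₀(r/r_ref)), then combine on an intensity basis.
forklift: 87.2 − 20·log₁₀(8.8/3.4) = 87.2 − 8.26 = 78.94 dB SPL.
blower: 87.0 − 20·log₁₀(9.4/1.1) = 87.0 − 18.63 = 68.37 dB SPL.
Σ 10^(L/10) = 8.520e+07 → L_total = 10·log₁₀(8.520e+07) = 79.30 dB SPL.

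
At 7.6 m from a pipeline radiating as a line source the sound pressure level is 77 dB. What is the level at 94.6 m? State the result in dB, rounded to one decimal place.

66.0 dB

Cylindrical spreading from a line source gives a 10·log₁₀(r₂/r₁) drop.
L₂ = 77 − 10·log₁₀(94.6/7.6) = 77 − 10.951 = 66.05 dB.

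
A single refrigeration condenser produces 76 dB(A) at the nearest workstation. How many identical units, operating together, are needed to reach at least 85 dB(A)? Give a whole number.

8

The shortfall is 85 − 76 = 9.0 dB, and N units add 10·log₁₀ N, so need 10·log₁₀ N ≥ 9.0.
N ≥ 10^(9.0/10) = 7.943, so N = 8.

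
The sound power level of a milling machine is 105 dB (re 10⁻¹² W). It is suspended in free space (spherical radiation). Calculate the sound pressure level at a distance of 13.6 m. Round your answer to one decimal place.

71.3 dB

Free-field spherical radiation: L_p = L_w − 10·log₁₀(4π·r²), r = 13.6 m.
4π·r² = 2324 m², 10·log₁₀ of that is 33.663 dB.
L_p = 105 − 33.663 = 71.34 dB.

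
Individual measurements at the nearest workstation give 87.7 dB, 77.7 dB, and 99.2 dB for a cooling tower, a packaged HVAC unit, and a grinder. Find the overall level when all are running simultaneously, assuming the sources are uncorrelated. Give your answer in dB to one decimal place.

99.5 dB

For uncorrelated sources the intensities add, so convert each level to linear form, sum, and take 10·log₁₀ of the total.
Σ 10^(L/10) = 10^(87.7/10) + 10^(77.7/10) + 10^(99.2/10) = 8.965e+09.
L_total = 10·log₁₀(8.965e+09) = 99.53 dB.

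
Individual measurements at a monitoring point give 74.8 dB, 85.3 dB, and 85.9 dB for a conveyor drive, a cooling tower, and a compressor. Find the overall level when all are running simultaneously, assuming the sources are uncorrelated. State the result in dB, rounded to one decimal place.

For uncorrelated sources the intensities add, so convert each level to linear form, sum, and take 10·log₁₀ of the total.
Σ 10^(L/10) = 10^(74.8/10) + 10^(85.3/10) + 10^(85.9/10) = 7.581e+08.
L_total = 10·log₁₀(7.581e+08) = 88.80 dB.

88.8 dB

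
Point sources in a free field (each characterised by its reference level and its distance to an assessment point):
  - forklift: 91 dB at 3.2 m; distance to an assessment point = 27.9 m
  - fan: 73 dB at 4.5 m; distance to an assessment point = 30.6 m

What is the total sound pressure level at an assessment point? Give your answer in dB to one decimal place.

Apply inverse-square spreading to bring every level to the receiver, then sum 10^(L/10).
forklift: 91 − 20·log₁₀(27.9/3.2) = 91 − 18.81 = 72.19 dB.
fan: 73 − 20·log₁₀(30.6/4.5) = 73 − 16.65 = 56.35 dB.
Σ 10^(L/10) = 1.699e+07 → L_total = 10·log₁₀(1.699e+07) = 72.30 dB.

72.3 dB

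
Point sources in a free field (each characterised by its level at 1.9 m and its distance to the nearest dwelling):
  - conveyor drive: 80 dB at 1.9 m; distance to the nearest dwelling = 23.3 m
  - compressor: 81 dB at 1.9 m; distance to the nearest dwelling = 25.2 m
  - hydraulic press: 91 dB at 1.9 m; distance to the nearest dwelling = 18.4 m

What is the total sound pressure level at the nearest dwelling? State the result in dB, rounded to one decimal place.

71.7 dB

First find each source's level at the receiver (point-source: −20·log₁₀(r/r_ref)), then combine on an intensity basis.
conveyor drive: 80 − 20·log₁₀(23.3/1.9) = 80 − 21.77 = 58.23 dB.
compressor: 81 − 20·log₁₀(25.2/1.9) = 81 − 22.45 = 58.55 dB.
hydraulic press: 91 − 20·log₁₀(18.4/1.9) = 91 − 19.72 = 71.28 dB.
Σ 10^(L/10) = 1.480e+07 → L_total = 10·log₁₀(1.480e+07) = 71.70 dB.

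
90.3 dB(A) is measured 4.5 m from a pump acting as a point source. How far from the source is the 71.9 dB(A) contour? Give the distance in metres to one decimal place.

The 18.4 dB drop corresponds to a distance ratio of 10^(18.4/20) for a point source.
r₂ = 4.5·10^((90.3−71.9)/20) = 4.5·10^(18.4/20) = 37.43 m.

37.4 m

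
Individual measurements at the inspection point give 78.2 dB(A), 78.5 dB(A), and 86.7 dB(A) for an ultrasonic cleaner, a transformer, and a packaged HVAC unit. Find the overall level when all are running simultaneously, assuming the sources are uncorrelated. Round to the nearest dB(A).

For uncorrelated sources the intensities add, so convert each level to linear form, sum, and take 10·log₁₀ of the total.
Σ 10^(L/10) = 10^(78.2/10) + 10^(78.5/10) + 10^(86.7/10) = 6.046e+08.
L_total = 10·log₁₀(6.046e+08) = 87.81 dB(A).

88 dB(A)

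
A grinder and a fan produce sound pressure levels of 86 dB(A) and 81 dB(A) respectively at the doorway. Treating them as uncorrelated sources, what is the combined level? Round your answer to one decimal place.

For uncorrelated sources the intensities add, so convert each level to linear form, sum, and take 10·log₁₀ of the total.
Σ 10^(L/10) = 10^(86/10) + 10^(81/10) = 5.240e+08.
L_total = 10·log₁₀(5.240e+08) = 87.19 dB(A).

87.2 dB(A)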